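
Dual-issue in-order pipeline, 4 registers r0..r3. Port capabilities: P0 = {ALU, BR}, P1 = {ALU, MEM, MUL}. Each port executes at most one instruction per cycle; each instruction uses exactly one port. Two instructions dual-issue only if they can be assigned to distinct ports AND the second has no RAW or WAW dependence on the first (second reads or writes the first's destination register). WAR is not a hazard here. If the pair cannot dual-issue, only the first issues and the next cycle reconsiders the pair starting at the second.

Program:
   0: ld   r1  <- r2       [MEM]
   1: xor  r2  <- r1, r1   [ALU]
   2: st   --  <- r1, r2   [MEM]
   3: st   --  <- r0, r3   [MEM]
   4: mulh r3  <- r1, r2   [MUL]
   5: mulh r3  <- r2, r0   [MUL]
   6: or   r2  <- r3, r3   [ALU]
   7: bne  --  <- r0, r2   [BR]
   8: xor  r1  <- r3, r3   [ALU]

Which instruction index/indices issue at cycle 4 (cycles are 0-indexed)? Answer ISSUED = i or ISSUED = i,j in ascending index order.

ISSUED = 4

0. ld @i0  | RAW r1
1. xor @i1  | RAW r2
2. st @i2  | no-port MEM/MEM
3. st @i3  | no-port MEM/MUL
4. mulh @i4  | no-port MUL/MUL
5. mulh @i5  | RAW r3
6. or @i6  | RAW r2
7. bne/xor @i7,i8  | dual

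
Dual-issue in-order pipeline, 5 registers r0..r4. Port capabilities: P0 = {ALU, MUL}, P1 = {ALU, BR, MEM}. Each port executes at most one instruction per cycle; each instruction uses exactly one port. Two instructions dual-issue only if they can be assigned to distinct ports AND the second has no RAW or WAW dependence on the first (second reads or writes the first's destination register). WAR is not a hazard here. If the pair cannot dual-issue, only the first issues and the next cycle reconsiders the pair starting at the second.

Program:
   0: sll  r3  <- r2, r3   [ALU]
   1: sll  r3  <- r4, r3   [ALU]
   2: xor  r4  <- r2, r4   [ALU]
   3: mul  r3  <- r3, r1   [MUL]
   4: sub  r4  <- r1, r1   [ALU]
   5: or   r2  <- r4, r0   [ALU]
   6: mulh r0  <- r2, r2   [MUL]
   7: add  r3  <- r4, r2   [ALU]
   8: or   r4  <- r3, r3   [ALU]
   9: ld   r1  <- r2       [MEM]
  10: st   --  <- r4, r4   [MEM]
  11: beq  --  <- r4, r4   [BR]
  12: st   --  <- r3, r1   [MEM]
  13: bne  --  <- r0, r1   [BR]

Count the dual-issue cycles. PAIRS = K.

PAIRS = 4

  cy0 -> i0 (sll.ALU) RAW+WAW r3
  cy1 -> i1/i2 (sll.ALU;xor.ALU) dual
  cy2 -> i3/i4 (mul.MUL;sub.ALU) dual
  cy3 -> i5 (or.ALU) RAW r2
  cy4 -> i6/i7 (mulh.MUL;add.ALU) dual
  cy5 -> i8/i9 (or.ALU;ld.MEM) dual
  cy6 -> i10 (st.MEM) no-port MEM/BR
  cy7 -> i11 (beq.BR) no-port BR/MEM
  cy8 -> i12 (st.MEM) no-port MEM/BR
  cy9 -> i13 (bne.BR) tail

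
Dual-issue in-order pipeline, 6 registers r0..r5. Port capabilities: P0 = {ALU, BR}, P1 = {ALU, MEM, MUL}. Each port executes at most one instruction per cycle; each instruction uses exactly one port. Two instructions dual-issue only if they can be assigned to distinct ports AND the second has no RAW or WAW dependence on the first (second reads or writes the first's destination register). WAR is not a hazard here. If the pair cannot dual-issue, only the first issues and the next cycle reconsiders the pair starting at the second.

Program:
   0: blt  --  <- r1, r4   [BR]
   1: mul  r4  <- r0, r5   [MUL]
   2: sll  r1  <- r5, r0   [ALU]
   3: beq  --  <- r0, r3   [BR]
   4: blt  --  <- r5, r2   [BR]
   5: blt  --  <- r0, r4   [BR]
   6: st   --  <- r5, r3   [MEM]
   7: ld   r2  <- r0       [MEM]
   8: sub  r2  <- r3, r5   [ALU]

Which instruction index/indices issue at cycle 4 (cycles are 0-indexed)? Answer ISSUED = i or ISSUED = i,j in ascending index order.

ISSUED = 7

t=0 i0/i1:blt/mul ; pair
t=1 i2/i3:sll/beq ; pair
t=2 i4:blt ; no-port BR/BR
t=3 i5/i6:blt/st ; pair
t=4 i7:ld ; WAW r2
t=5 i8:sub ; tail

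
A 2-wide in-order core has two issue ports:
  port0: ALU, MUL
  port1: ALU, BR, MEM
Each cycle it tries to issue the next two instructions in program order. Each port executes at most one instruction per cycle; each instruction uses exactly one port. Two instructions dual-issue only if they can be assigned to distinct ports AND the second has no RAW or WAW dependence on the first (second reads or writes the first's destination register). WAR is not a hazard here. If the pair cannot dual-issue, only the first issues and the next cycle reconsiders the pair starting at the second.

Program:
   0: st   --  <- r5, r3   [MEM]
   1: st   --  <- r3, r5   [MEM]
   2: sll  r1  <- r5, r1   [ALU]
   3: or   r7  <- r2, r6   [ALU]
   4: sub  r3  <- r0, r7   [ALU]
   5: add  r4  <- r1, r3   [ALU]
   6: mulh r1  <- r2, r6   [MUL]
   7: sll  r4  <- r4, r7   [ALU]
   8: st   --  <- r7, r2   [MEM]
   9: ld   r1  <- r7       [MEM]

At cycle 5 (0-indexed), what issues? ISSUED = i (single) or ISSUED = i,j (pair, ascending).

ISSUED = 7,8

[0] i0  st  -- no-port MEM/MEM
[1] i1/i2  st sll  -- dual
[2] i3  or  -- RAW r7
[3] i4  sub  -- RAW r3
[4] i5/i6  add mulh  -- dual
[5] i7/i8  sll st  -- dual
[6] i9  ld  -- tail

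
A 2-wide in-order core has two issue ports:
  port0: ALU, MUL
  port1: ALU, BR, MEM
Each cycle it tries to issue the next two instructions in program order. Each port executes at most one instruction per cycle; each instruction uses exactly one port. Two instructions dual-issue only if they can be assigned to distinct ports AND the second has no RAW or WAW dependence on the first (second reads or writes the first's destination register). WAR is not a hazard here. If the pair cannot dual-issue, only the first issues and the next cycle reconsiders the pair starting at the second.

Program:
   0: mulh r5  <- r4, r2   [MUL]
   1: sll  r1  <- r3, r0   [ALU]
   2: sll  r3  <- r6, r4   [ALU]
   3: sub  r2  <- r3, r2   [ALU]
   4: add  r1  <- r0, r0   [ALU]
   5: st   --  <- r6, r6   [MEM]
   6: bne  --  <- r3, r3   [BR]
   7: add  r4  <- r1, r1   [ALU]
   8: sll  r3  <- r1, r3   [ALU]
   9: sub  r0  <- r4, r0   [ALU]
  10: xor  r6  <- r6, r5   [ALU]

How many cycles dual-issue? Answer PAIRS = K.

  cy0 -> i0+i1 (mulh.MUL;sll.ALU) pair
  cy1 -> i2 (sll.ALU) RAW r3
  cy2 -> i3+i4 (sub.ALU;add.ALU) pair
  cy3 -> i5 (st.MEM) no-port MEM/BR
  cy4 -> i6+i7 (bne.BR;add.ALU) pair
  cy5 -> i8+i9 (sll.ALU;sub.ALU) pair
  cy6 -> i10 (xor.ALU) tail

PAIRS = 4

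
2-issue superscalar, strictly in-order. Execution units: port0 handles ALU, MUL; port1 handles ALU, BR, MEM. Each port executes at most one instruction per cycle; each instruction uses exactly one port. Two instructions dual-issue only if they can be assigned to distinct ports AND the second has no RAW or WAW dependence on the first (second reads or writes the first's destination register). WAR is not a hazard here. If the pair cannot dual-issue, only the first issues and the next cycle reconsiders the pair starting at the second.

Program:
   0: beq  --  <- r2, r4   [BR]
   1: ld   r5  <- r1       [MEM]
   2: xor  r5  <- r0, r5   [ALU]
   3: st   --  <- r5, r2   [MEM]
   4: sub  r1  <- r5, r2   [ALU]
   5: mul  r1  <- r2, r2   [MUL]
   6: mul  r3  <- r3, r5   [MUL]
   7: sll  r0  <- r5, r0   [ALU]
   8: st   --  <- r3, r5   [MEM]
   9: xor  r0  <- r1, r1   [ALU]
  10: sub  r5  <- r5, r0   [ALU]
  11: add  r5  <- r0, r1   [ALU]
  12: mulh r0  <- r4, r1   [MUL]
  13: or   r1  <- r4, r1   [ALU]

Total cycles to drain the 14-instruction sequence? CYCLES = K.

t=0 i0:beq.BR ; no-port BR/MEM
t=1 i1:ld.MEM ; RAW+WAW r5
t=2 i2:xor.ALU ; RAW r5
t=3 i3,i4:st.MEM sub.ALU ; 2-wide
t=4 i5:mul.MUL ; no-port MUL/MUL
t=5 i6,i7:mul.MUL sll.ALU ; 2-wide
t=6 i8,i9:st.MEM xor.ALU ; 2-wide
t=7 i10:sub.ALU ; WAW r5
t=8 i11,i12:add.ALU mulh.MUL ; 2-wide
t=9 i13:or.ALU ; tail

CYCLES = 10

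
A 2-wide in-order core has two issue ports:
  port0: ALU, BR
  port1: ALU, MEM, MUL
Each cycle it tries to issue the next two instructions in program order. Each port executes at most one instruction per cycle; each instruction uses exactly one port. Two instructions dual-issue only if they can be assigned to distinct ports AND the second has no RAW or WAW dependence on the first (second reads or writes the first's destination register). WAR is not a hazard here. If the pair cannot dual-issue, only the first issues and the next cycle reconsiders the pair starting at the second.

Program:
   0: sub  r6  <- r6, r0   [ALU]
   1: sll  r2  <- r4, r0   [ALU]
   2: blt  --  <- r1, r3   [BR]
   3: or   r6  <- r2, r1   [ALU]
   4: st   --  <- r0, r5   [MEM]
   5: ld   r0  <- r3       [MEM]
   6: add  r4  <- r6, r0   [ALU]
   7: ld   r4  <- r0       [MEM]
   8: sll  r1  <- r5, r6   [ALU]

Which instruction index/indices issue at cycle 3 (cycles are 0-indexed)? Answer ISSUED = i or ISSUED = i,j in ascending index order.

ISSUED = 5

  cy0 -> i0/i1 (sub.ALU+sll.ALU) 2-wide
  cy1 -> i2/i3 (blt.BR+or.ALU) 2-wide
  cy2 -> i4 (st.MEM) no-port MEM/MEM
  cy3 -> i5 (ld.MEM) RAW r0
  cy4 -> i6 (add.ALU) WAW r4
  cy5 -> i7/i8 (ld.MEM+sll.ALU) 2-wide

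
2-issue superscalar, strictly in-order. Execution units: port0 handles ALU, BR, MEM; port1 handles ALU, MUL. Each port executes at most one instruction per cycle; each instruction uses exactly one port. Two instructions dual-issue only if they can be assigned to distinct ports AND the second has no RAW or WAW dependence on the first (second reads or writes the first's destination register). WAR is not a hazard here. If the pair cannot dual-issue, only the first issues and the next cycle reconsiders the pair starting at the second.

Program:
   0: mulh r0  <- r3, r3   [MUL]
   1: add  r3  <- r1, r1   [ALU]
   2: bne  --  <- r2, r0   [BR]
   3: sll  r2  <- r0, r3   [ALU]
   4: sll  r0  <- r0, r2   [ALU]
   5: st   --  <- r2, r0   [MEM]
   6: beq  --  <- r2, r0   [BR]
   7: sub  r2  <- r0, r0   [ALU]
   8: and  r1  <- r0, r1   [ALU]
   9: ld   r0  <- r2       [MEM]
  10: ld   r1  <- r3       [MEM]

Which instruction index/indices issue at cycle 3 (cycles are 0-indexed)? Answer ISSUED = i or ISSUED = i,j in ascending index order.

[0] i0,i1  mulh.MUL/add.ALU  -- pair
[1] i2,i3  bne.BR/sll.ALU  -- pair
[2] i4  sll.ALU  -- RAW r0
[3] i5  st.MEM  -- no-port MEM/BR
[4] i6,i7  beq.BR/sub.ALU  -- pair
[5] i8,i9  and.ALU/ld.MEM  -- pair
[6] i10  ld.MEM  -- tail

ISSUED = 5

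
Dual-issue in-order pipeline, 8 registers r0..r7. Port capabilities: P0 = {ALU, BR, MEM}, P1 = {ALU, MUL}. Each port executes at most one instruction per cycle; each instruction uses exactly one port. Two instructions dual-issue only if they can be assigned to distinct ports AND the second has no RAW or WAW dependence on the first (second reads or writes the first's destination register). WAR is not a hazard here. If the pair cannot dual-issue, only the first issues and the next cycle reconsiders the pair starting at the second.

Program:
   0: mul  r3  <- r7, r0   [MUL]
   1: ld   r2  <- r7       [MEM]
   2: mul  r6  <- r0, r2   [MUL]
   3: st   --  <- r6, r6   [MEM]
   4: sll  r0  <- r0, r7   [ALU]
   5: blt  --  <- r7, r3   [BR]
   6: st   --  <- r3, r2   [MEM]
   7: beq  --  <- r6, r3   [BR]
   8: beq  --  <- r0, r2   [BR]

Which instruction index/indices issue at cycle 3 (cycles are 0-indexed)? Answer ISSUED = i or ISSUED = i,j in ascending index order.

ISSUED = 5

#0 head=0: mul.MUL;ld.MEM i0+i1 pair
#1 head=2: mul.MUL i2 RAW r6
#2 head=3: st.MEM;sll.ALU i3+i4 pair
#3 head=5: blt.BR i5 no-port BR/MEM
#4 head=6: st.MEM i6 no-port MEM/BR
#5 head=7: beq.BR i7 no-port BR/BR
#6 head=8: beq.BR i8 tail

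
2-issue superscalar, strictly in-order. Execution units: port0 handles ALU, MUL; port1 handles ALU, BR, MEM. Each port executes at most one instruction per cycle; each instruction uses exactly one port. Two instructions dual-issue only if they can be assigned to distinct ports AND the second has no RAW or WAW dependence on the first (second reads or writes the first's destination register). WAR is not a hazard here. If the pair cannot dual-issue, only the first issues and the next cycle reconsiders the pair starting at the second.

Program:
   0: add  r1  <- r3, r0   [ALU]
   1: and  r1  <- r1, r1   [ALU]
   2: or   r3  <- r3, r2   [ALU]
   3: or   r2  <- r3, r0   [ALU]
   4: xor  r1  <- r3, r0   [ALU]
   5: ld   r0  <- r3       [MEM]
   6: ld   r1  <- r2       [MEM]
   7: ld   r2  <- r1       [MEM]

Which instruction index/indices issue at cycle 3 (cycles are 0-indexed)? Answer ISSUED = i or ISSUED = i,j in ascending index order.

ISSUED = 5

0. add @i0  | RAW+WAW r1
1. and or @i1,i2  | 2-wide
2. or xor @i3,i4  | 2-wide
3. ld @i5  | no-port MEM/MEM
4. ld @i6  | no-port MEM/MEM
5. ld @i7  | tail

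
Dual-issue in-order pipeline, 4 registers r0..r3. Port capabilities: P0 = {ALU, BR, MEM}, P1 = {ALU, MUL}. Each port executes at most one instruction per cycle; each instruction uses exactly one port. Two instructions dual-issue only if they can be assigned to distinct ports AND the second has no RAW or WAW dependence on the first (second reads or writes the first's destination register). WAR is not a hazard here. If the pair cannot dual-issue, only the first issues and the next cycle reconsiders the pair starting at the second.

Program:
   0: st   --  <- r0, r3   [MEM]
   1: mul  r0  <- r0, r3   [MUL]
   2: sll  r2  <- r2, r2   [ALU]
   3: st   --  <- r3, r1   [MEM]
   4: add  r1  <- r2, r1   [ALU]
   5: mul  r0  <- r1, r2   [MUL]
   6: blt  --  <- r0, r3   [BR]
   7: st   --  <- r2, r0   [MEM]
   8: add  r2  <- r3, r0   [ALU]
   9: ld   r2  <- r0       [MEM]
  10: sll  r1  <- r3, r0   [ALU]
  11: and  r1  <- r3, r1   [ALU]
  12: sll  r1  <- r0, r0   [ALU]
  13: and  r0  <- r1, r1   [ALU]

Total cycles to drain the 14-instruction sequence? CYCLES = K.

0. st.MEM/mul.MUL @i0/i1  | 2-wide
1. sll.ALU/st.MEM @i2/i3  | 2-wide
2. add.ALU @i4  | RAW r1
3. mul.MUL @i5  | RAW r0
4. blt.BR @i6  | no-port BR/MEM
5. st.MEM/add.ALU @i7/i8  | 2-wide
6. ld.MEM/sll.ALU @i9/i10  | 2-wide
7. and.ALU @i11  | WAW r1
8. sll.ALU @i12  | RAW r1
9. and.ALU @i13  | tail

CYCLES = 10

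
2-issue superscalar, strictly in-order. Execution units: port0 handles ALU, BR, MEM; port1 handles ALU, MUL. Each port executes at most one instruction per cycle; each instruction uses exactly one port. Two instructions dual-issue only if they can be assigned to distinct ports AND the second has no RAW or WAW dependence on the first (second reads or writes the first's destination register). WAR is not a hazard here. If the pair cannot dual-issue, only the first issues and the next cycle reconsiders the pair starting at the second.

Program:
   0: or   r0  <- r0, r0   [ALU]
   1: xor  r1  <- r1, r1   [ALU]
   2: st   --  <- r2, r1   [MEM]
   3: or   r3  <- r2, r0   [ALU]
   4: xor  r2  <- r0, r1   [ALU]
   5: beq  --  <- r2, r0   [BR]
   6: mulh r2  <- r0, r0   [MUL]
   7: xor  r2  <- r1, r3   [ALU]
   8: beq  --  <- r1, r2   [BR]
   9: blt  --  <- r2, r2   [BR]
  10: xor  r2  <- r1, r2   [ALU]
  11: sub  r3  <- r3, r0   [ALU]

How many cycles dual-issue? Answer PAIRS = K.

  cy0 -> i0,i1 (or.ALU xor.ALU) dual
  cy1 -> i2,i3 (st.MEM or.ALU) dual
  cy2 -> i4 (xor.ALU) RAW r2
  cy3 -> i5,i6 (beq.BR mulh.MUL) dual
  cy4 -> i7 (xor.ALU) RAW r2
  cy5 -> i8 (beq.BR) no-port BR/BR
  cy6 -> i9,i10 (blt.BR xor.ALU) dual
  cy7 -> i11 (sub.ALU) tail

PAIRS = 4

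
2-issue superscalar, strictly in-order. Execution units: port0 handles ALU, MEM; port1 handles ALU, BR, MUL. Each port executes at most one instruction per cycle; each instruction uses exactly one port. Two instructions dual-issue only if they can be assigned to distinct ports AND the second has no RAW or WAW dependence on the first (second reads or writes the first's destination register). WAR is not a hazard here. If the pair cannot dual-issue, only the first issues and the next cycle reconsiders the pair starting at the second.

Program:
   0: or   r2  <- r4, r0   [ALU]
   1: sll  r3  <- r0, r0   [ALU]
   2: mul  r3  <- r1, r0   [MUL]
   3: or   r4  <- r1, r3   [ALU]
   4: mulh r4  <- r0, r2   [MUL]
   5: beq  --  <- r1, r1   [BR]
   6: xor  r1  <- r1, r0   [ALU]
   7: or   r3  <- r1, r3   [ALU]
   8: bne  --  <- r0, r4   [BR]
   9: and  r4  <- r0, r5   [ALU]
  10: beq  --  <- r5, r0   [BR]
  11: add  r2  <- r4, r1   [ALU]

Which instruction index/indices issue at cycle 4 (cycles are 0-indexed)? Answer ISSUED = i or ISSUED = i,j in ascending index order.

ISSUED = 5,6

c0: i0&i1 or sll  dual
c1: i2 mul  RAW r3
c2: i3 or  WAW r4
c3: i4 mulh  no-port MUL/BR
c4: i5&i6 beq xor  dual
c5: i7&i8 or bne  dual
c6: i9&i10 and beq  dual
c7: i11 add  tail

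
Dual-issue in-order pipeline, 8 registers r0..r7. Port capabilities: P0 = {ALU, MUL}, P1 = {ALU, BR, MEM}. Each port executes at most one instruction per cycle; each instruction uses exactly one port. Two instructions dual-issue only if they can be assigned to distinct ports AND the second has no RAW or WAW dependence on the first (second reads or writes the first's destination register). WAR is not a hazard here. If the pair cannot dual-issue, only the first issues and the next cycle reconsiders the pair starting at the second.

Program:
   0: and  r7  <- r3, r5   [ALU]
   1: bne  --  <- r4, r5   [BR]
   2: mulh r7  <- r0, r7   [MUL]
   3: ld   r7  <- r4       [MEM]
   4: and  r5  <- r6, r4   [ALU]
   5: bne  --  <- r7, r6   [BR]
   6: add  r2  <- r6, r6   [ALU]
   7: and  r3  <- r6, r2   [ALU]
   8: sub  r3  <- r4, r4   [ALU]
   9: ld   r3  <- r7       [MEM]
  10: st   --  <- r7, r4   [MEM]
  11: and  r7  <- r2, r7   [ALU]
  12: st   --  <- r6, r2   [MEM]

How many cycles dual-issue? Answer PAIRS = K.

0. and.ALU;bne.BR @i0,i1  | dual
1. mulh.MUL @i2  | WAW r7
2. ld.MEM;and.ALU @i3,i4  | dual
3. bne.BR;add.ALU @i5,i6  | dual
4. and.ALU @i7  | WAW r3
5. sub.ALU @i8  | WAW r3
6. ld.MEM @i9  | no-port MEM/MEM
7. st.MEM;and.ALU @i10,i11  | dual
8. st.MEM @i12  | tail

PAIRS = 4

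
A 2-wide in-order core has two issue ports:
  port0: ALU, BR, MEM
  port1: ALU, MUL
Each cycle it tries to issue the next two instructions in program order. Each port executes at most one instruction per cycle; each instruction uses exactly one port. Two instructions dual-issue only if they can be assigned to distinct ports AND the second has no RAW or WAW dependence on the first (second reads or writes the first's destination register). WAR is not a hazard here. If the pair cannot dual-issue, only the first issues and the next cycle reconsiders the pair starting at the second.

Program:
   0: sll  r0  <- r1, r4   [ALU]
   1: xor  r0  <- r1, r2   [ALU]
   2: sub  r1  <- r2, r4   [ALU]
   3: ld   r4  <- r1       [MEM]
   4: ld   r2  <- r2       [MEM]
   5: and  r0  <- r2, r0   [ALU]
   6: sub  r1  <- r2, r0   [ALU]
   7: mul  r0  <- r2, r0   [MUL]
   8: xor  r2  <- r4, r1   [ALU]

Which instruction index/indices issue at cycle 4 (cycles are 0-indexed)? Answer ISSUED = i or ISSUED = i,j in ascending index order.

  cy0 -> i0 (sll.ALU) WAW r0
  cy1 -> i1/i2 (xor.ALU/sub.ALU) pair
  cy2 -> i3 (ld.MEM) no-port MEM/MEM
  cy3 -> i4 (ld.MEM) RAW r2
  cy4 -> i5 (and.ALU) RAW r0
  cy5 -> i6/i7 (sub.ALU/mul.MUL) pair
  cy6 -> i8 (xor.ALU) tail

ISSUED = 5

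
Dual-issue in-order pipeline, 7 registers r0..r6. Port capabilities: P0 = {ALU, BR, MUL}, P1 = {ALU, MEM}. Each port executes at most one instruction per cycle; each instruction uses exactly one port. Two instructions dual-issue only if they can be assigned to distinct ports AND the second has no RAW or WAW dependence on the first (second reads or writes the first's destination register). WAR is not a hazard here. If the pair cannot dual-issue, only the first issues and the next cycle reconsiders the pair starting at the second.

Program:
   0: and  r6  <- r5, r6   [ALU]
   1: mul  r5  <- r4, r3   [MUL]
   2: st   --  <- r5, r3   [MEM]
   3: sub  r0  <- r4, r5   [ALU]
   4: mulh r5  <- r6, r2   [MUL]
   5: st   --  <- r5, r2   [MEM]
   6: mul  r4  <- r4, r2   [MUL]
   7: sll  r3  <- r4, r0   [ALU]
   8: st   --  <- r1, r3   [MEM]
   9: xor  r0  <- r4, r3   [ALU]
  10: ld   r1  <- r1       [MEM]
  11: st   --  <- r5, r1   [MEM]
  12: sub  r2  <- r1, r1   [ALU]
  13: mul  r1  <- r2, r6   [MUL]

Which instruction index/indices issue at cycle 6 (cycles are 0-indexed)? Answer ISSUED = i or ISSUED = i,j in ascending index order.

ISSUED = 10

c0: i0+i1 and/mul  dual
c1: i2+i3 st/sub  dual
c2: i4 mulh  RAW r5
c3: i5+i6 st/mul  dual
c4: i7 sll  RAW r3
c5: i8+i9 st/xor  dual
c6: i10 ld  no-port MEM/MEM
c7: i11+i12 st/sub  dual
c8: i13 mul  tail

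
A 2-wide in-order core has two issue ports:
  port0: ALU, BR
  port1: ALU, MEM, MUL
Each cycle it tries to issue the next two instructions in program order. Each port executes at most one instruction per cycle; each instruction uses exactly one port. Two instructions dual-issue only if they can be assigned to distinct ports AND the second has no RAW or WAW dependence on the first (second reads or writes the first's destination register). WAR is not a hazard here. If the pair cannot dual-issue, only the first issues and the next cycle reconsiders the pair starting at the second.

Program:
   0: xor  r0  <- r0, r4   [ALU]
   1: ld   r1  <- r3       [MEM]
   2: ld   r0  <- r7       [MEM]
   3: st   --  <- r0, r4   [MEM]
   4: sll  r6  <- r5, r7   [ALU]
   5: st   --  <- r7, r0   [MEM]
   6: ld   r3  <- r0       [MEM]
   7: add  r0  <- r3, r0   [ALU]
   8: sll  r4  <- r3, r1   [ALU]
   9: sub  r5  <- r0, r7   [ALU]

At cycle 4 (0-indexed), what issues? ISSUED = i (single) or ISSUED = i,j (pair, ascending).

ISSUED = 6

  cy0 -> i0+i1 (xor;ld) pair
  cy1 -> i2 (ld) no-port MEM/MEM
  cy2 -> i3+i4 (st;sll) pair
  cy3 -> i5 (st) no-port MEM/MEM
  cy4 -> i6 (ld) RAW r3
  cy5 -> i7+i8 (add;sll) pair
  cy6 -> i9 (sub) tail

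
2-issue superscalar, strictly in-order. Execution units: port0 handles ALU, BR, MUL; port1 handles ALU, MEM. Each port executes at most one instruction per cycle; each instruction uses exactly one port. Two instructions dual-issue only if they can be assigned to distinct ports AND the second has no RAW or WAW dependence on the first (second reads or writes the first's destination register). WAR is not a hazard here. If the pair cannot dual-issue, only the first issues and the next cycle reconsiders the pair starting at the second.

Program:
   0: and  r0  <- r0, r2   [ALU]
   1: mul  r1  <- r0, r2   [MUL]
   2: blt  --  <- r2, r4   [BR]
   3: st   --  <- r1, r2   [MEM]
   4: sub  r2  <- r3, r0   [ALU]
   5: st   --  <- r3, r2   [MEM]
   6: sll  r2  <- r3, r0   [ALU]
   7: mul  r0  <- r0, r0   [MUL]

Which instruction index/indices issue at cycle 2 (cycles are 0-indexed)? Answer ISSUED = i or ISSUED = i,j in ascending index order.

ISSUED = 2,3

c0: i0 and  RAW r0
c1: i1 mul  no-port MUL/BR
c2: i2&i3 blt/st  dual
c3: i4 sub  RAW r2
c4: i5&i6 st/sll  dual
c5: i7 mul  tail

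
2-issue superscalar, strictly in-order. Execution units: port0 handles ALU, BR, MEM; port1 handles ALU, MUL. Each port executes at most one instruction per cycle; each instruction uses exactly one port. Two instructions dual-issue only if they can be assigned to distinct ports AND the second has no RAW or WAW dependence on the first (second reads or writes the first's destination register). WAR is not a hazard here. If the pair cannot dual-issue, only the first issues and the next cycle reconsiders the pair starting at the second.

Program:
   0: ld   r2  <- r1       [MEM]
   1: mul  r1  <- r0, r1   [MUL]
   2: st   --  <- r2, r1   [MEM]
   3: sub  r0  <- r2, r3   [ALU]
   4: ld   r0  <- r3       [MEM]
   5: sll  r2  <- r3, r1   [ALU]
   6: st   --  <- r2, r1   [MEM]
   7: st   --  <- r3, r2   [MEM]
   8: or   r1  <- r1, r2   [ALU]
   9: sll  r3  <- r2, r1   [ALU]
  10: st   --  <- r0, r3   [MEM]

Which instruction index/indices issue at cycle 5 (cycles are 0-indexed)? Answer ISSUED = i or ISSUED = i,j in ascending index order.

[0] i0+i1  ld.MEM mul.MUL  -- pair
[1] i2+i3  st.MEM sub.ALU  -- pair
[2] i4+i5  ld.MEM sll.ALU  -- pair
[3] i6  st.MEM  -- no-port MEM/MEM
[4] i7+i8  st.MEM or.ALU  -- pair
[5] i9  sll.ALU  -- RAW r3
[6] i10  st.MEM  -- tail

ISSUED = 9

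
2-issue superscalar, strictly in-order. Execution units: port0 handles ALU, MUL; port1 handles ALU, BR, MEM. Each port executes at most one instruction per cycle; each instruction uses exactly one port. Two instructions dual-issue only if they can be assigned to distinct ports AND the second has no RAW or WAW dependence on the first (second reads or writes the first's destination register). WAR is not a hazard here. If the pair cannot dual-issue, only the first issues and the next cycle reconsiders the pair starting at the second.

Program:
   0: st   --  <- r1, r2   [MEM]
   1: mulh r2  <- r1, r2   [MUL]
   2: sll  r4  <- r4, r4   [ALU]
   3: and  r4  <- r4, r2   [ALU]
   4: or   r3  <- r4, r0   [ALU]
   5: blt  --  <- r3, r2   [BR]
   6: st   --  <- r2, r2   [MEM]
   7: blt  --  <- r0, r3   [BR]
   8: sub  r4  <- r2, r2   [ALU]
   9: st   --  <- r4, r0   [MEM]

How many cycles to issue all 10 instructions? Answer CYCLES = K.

c0: i0,i1 st.MEM;mulh.MUL  2-wide
c1: i2 sll.ALU  RAW+WAW r4
c2: i3 and.ALU  RAW r4
c3: i4 or.ALU  RAW r3
c4: i5 blt.BR  no-port BR/MEM
c5: i6 st.MEM  no-port MEM/BR
c6: i7,i8 blt.BR;sub.ALU  2-wide
c7: i9 st.MEM  tail

CYCLES = 8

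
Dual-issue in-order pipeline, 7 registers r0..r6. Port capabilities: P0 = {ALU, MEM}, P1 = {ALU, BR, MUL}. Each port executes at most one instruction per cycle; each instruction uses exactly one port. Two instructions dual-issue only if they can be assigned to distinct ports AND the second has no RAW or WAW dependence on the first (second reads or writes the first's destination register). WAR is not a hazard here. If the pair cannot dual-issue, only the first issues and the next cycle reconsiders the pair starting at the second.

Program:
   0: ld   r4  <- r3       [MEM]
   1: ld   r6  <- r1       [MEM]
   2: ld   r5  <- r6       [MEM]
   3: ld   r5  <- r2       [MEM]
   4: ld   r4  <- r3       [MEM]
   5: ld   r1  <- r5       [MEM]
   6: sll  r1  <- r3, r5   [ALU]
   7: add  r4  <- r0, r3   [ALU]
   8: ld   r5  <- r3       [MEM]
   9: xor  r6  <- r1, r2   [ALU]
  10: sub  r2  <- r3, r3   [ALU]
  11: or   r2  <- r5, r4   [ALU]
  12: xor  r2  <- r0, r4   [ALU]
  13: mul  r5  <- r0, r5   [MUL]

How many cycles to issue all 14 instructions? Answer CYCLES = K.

CYCLES = 11

[0] i0  ld.MEM  -- no-port MEM/MEM
[1] i1  ld.MEM  -- no-port MEM/MEM
[2] i2  ld.MEM  -- no-port MEM/MEM
[3] i3  ld.MEM  -- no-port MEM/MEM
[4] i4  ld.MEM  -- no-port MEM/MEM
[5] i5  ld.MEM  -- WAW r1
[6] i6,i7  sll.ALU+add.ALU  -- pair
[7] i8,i9  ld.MEM+xor.ALU  -- pair
[8] i10  sub.ALU  -- WAW r2
[9] i11  or.ALU  -- WAW r2
[10] i12,i13  xor.ALU+mul.MUL  -- pair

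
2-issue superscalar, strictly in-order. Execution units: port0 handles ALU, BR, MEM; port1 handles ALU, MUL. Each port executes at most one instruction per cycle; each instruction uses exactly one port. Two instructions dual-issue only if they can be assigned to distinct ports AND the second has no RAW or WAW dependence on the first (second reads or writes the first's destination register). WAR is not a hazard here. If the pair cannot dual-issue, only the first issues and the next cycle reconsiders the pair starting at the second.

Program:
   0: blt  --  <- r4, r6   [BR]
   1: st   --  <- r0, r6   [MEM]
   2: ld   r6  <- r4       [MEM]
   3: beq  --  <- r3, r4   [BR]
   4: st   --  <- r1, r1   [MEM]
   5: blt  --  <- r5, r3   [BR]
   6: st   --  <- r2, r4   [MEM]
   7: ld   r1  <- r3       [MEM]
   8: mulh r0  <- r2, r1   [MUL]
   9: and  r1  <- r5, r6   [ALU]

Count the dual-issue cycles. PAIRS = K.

  cy0 -> i0 (blt) no-port BR/MEM
  cy1 -> i1 (st) no-port MEM/MEM
  cy2 -> i2 (ld) no-port MEM/BR
  cy3 -> i3 (beq) no-port BR/MEM
  cy4 -> i4 (st) no-port MEM/BR
  cy5 -> i5 (blt) no-port BR/MEM
  cy6 -> i6 (st) no-port MEM/MEM
  cy7 -> i7 (ld) RAW r1
  cy8 -> i8+i9 (mulh/and) dual

PAIRS = 1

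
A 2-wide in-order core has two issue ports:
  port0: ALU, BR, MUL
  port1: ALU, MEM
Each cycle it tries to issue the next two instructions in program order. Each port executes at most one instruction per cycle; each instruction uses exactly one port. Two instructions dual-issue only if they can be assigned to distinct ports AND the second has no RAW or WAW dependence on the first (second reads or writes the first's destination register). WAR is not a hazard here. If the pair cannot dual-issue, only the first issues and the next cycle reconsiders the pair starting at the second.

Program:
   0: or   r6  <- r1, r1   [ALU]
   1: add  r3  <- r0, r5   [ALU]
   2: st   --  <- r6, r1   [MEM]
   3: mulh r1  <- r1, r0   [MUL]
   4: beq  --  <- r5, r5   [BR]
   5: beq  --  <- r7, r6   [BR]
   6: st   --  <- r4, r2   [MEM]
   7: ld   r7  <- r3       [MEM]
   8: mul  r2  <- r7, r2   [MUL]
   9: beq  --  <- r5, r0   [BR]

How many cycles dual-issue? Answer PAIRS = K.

0. or.ALU add.ALU @i0+i1  | pair
1. st.MEM mulh.MUL @i2+i3  | pair
2. beq.BR @i4  | no-port BR/BR
3. beq.BR st.MEM @i5+i6  | pair
4. ld.MEM @i7  | RAW r7
5. mul.MUL @i8  | no-port MUL/BR
6. beq.BR @i9  | tail

PAIRS = 3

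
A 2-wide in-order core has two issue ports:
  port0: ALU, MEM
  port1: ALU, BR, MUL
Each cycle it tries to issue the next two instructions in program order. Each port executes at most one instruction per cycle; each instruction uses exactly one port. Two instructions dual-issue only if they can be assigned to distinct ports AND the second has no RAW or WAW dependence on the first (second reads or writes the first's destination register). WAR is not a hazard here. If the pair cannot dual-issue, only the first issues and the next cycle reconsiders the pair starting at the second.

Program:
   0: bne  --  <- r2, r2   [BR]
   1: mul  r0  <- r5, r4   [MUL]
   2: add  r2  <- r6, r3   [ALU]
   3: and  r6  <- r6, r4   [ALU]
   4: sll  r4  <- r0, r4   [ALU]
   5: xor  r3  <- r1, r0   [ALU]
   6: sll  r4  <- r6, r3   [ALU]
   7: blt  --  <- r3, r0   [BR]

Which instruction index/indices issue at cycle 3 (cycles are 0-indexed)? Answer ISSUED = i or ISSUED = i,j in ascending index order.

ISSUED = 5

#0 head=0: bne i0 no-port BR/MUL
#1 head=1: mul+add i1/i2 dual
#2 head=3: and+sll i3/i4 dual
#3 head=5: xor i5 RAW r3
#4 head=6: sll+blt i6/i7 dual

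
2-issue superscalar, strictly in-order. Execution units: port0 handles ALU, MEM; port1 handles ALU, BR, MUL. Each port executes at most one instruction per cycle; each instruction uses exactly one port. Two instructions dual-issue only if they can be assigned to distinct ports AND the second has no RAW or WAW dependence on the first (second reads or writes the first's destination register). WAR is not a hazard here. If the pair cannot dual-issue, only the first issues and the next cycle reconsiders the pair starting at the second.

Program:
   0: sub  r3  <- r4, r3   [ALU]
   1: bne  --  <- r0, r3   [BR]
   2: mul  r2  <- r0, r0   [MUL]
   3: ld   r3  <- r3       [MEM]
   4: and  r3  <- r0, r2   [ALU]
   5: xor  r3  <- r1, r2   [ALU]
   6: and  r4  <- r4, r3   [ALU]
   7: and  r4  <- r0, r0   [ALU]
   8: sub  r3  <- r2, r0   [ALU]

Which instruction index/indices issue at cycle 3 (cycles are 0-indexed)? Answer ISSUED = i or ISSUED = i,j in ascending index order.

[0] i0  sub.ALU  -- RAW r3
[1] i1  bne.BR  -- no-port BR/MUL
[2] i2/i3  mul.MUL+ld.MEM  -- 2-wide
[3] i4  and.ALU  -- WAW r3
[4] i5  xor.ALU  -- RAW r3
[5] i6  and.ALU  -- WAW r4
[6] i7/i8  and.ALU+sub.ALU  -- 2-wide

ISSUED = 4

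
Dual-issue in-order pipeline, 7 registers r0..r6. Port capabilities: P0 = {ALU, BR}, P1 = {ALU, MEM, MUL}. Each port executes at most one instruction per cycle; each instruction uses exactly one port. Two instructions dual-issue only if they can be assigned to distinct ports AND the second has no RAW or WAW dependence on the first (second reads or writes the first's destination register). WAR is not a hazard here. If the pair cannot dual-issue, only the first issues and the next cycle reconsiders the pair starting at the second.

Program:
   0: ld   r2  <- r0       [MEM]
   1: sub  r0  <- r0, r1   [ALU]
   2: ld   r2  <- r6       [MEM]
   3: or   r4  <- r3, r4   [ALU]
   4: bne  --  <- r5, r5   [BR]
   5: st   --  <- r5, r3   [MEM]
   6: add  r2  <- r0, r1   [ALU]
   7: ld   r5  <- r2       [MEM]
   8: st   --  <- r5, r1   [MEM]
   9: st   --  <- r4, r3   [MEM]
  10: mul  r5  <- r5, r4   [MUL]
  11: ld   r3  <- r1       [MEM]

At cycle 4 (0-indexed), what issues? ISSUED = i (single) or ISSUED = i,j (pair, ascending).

ISSUED = 7

#0 head=0: ld sub i0/i1 pair
#1 head=2: ld or i2/i3 pair
#2 head=4: bne st i4/i5 pair
#3 head=6: add i6 RAW r2
#4 head=7: ld i7 no-port MEM/MEM
#5 head=8: st i8 no-port MEM/MEM
#6 head=9: st i9 no-port MEM/MUL
#7 head=10: mul i10 no-port MUL/MEM
#8 head=11: ld i11 tail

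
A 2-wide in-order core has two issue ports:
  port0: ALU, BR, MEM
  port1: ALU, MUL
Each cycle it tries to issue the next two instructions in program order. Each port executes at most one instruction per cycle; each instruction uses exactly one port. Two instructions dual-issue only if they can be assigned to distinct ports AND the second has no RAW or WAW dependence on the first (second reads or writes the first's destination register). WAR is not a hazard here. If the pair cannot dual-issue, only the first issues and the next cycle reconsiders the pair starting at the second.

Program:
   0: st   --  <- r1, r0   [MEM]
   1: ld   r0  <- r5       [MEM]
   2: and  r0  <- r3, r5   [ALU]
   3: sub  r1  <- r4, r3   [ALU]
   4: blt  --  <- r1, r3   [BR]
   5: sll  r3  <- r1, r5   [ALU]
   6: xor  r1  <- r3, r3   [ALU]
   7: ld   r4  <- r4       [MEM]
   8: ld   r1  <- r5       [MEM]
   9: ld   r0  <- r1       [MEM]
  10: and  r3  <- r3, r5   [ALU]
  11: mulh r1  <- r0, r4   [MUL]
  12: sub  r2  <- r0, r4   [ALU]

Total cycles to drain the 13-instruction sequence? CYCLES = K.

CYCLES = 8

#0 head=0: st.MEM i0 no-port MEM/MEM
#1 head=1: ld.MEM i1 WAW r0
#2 head=2: and.ALU/sub.ALU i2,i3 pair
#3 head=4: blt.BR/sll.ALU i4,i5 pair
#4 head=6: xor.ALU/ld.MEM i6,i7 pair
#5 head=8: ld.MEM i8 no-port MEM/MEM
#6 head=9: ld.MEM/and.ALU i9,i10 pair
#7 head=11: mulh.MUL/sub.ALU i11,i12 pair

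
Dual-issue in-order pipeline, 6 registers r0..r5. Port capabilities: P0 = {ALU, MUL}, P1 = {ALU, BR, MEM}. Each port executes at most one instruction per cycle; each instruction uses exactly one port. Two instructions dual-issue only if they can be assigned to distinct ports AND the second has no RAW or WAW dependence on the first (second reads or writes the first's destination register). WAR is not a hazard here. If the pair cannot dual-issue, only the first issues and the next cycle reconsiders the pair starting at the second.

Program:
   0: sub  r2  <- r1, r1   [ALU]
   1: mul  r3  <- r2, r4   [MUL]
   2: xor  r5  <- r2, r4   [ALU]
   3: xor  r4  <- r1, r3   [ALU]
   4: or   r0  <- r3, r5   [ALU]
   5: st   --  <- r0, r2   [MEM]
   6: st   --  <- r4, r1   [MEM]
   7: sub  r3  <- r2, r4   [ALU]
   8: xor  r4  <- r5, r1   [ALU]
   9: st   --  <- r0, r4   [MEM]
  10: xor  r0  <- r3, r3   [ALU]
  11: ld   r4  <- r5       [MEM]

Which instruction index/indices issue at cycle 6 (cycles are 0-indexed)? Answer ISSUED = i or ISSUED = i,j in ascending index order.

[0] i0  sub  -- RAW r2
[1] i1,i2  mul/xor  -- dual
[2] i3,i4  xor/or  -- dual
[3] i5  st  -- no-port MEM/MEM
[4] i6,i7  st/sub  -- dual
[5] i8  xor  -- RAW r4
[6] i9,i10  st/xor  -- dual
[7] i11  ld  -- tail

ISSUED = 9,10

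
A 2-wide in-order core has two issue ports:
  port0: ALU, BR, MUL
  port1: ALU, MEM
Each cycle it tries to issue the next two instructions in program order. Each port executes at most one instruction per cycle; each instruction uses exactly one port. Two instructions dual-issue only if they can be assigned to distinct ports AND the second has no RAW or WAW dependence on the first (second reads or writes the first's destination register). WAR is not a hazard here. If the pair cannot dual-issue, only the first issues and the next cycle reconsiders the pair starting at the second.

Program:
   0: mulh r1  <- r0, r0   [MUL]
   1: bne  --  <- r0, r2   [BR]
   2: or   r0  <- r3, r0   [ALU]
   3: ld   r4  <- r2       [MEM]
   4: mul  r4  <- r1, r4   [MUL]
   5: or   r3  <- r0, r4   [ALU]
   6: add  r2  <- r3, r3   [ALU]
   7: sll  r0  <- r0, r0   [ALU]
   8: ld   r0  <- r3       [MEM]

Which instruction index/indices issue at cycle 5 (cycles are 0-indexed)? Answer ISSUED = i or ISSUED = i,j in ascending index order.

  cy0 -> i0 (mulh.MUL) no-port MUL/BR
  cy1 -> i1,i2 (bne.BR;or.ALU) pair
  cy2 -> i3 (ld.MEM) RAW+WAW r4
  cy3 -> i4 (mul.MUL) RAW r4
  cy4 -> i5 (or.ALU) RAW r3
  cy5 -> i6,i7 (add.ALU;sll.ALU) pair
  cy6 -> i8 (ld.MEM) tail

ISSUED = 6,7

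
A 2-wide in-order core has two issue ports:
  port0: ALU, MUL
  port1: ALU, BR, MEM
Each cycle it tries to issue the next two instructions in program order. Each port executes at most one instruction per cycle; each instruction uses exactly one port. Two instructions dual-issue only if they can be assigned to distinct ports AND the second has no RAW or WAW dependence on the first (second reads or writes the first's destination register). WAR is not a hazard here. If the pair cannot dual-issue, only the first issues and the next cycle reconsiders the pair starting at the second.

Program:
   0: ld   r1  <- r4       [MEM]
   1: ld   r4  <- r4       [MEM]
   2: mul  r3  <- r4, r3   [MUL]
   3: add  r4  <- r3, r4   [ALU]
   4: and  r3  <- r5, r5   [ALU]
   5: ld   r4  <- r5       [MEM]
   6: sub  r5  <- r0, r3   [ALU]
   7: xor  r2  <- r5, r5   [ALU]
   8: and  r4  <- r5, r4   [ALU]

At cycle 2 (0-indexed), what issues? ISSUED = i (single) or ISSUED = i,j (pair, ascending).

ISSUED = 2

0. ld @i0  | no-port MEM/MEM
1. ld @i1  | RAW r4
2. mul @i2  | RAW r3
3. add and @i3,i4  | pair
4. ld sub @i5,i6  | pair
5. xor and @i7,i8  | pair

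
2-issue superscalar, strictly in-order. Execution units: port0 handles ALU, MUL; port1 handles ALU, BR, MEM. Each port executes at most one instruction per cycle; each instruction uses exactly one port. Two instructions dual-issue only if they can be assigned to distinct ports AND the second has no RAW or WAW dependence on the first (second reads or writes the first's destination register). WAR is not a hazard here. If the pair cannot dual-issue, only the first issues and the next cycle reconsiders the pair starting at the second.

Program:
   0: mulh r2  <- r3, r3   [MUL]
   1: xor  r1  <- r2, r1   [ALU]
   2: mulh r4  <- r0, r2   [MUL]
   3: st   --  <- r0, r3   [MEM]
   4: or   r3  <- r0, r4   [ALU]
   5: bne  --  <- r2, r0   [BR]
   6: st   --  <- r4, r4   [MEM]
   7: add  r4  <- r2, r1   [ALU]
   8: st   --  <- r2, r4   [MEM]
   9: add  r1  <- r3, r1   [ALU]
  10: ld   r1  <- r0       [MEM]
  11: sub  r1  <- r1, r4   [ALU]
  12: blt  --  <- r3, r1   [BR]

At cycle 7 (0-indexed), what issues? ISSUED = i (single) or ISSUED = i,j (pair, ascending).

#0 head=0: mulh.MUL i0 RAW r2
#1 head=1: xor.ALU;mulh.MUL i1/i2 2-wide
#2 head=3: st.MEM;or.ALU i3/i4 2-wide
#3 head=5: bne.BR i5 no-port BR/MEM
#4 head=6: st.MEM;add.ALU i6/i7 2-wide
#5 head=8: st.MEM;add.ALU i8/i9 2-wide
#6 head=10: ld.MEM i10 RAW+WAW r1
#7 head=11: sub.ALU i11 RAW r1
#8 head=12: blt.BR i12 tail

ISSUED = 11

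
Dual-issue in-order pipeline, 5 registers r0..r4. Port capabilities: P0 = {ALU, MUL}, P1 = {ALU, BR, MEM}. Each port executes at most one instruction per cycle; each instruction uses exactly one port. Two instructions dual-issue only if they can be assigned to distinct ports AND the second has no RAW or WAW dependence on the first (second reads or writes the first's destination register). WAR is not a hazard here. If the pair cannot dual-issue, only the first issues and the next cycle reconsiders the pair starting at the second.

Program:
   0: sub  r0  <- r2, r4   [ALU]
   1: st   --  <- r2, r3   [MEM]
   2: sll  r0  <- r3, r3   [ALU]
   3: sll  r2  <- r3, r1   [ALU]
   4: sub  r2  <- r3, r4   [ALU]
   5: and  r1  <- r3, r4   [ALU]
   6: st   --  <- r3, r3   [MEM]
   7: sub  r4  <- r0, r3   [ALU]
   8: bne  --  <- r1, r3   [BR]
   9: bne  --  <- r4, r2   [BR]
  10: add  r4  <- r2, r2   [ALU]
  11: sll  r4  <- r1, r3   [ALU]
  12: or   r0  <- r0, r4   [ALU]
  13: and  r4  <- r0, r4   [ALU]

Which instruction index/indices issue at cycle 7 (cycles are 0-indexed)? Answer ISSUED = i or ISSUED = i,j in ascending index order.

[0] i0&i1  sub.ALU+st.MEM  -- 2-wide
[1] i2&i3  sll.ALU+sll.ALU  -- 2-wide
[2] i4&i5  sub.ALU+and.ALU  -- 2-wide
[3] i6&i7  st.MEM+sub.ALU  -- 2-wide
[4] i8  bne.BR  -- no-port BR/BR
[5] i9&i10  bne.BR+add.ALU  -- 2-wide
[6] i11  sll.ALU  -- RAW r4
[7] i12  or.ALU  -- RAW r0
[8] i13  and.ALU  -- tail

ISSUED = 12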